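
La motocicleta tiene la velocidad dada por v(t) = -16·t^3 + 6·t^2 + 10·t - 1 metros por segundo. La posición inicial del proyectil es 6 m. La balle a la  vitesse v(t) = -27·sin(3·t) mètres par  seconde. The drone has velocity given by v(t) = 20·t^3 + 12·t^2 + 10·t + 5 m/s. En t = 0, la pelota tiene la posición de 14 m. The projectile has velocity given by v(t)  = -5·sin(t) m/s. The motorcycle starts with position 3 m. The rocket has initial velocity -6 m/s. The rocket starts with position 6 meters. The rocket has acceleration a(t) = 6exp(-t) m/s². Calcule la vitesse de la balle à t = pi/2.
Nous avons la vitesse v(t) = -27·sin(3·t). En substituant t = pi/2: v(pi/2) = 27.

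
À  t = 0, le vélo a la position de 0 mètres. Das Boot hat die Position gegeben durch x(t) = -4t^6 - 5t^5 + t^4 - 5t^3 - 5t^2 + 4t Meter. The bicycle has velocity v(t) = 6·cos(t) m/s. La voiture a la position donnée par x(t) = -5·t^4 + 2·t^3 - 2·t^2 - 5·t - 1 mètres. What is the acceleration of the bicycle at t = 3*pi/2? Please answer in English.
To solve this, we need to take 1 derivative of our velocity equation v(t) = 6·cos(t). Taking d/dt of v(t), we find a(t) = -6·sin(t). From the given acceleration equation a(t) = -6·sin(t), we substitute t = 3*pi/2 to get a = 6.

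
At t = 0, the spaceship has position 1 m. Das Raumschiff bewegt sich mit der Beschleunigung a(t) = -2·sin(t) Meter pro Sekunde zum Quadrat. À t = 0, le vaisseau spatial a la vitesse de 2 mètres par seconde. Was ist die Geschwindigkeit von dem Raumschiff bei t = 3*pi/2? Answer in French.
En partant de l'accélération a(t) = -2·sin(t), nous prenons 1 primitive. La primitive de l'accélération, avec v(0) = 2, donne la vitesse: v(t) = 2·cos(t). De l'équation de la vitesse v(t) = 2·cos(t), nous substituons t = 3*pi/2 pour obtenir v = 0.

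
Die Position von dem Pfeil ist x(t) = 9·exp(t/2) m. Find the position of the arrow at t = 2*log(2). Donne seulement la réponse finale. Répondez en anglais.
x(2*log(2)) = 18.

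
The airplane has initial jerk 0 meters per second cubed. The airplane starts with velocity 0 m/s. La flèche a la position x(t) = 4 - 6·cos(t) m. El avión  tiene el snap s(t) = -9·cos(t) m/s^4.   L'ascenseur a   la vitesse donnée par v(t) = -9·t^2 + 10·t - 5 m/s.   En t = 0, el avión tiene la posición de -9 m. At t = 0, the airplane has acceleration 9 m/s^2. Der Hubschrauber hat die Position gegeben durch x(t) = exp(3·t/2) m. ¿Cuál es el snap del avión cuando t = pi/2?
De la ecuación del snap s(t) = -9·cos(t), sustituimos t = pi/2 para obtener s = 0.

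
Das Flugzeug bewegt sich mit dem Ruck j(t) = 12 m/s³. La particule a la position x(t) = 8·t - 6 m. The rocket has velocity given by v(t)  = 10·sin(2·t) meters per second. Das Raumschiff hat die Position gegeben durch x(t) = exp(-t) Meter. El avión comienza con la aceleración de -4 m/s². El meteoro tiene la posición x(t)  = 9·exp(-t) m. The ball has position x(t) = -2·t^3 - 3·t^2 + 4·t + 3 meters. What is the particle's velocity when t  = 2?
We must differentiate our position equation x(t) = 8·t - 6 1 time. Taking d/dt of x(t), we find v(t) = 8. Using v(t) = 8 and substituting t = 2, we find v = 8.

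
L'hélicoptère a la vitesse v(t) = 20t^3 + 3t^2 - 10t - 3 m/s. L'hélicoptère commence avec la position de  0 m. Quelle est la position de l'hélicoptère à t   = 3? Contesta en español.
Partiendo de la velocidad v(t) = 20·t^3 + 3·t^2 - 10·t - 3, tomamos 1 antiderivada. La antiderivada de la velocidad es la posición. Usando x(0) = 0, obtenemos x(t) = 5·t^4 + t^3 - 5·t^2 - 3·t. Usando x(t) = 5·t^4 + t^3 - 5·t^2 - 3·t y sustituyendo t = 3, encontramos x = 378.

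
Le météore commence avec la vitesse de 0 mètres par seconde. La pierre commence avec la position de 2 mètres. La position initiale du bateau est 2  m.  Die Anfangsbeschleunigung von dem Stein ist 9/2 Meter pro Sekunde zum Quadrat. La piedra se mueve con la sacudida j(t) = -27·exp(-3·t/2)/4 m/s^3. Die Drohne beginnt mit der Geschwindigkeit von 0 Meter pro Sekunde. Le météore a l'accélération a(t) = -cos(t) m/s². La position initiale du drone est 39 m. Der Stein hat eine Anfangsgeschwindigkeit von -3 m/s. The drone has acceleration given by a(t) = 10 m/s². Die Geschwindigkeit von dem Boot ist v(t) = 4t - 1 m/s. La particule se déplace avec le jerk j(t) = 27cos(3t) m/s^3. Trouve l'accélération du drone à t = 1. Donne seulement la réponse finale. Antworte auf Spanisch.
La aceleración en t = 1 es a = 10.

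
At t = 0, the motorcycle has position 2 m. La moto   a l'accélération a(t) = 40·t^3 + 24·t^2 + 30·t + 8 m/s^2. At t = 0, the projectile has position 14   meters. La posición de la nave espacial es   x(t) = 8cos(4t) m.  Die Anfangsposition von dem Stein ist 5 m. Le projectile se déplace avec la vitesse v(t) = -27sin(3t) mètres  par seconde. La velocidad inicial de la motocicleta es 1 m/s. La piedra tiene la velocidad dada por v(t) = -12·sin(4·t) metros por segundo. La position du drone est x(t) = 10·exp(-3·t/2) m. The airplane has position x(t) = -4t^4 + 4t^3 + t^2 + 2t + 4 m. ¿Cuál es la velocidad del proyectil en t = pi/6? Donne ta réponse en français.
De l'équation de la vitesse v(t) = -27·sin(3·t), nous substituons t = pi/6 pour obtenir v = -27.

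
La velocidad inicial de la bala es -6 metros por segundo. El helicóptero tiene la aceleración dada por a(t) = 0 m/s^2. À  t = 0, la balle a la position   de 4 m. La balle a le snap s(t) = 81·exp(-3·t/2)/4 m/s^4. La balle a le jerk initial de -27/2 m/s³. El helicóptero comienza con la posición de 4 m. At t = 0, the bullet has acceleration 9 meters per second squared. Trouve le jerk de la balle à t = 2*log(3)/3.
En partant du snap s(t) = 81·exp(-3·t/2)/4, nous prenons 1 intégrale. L'intégrale du snap, avec j(0) = -27/2, donne le jerk: j(t) = -27·exp(-3·t/2)/2. En utilisant j(t) = -27·exp(-3·t/2)/2 et en substituant t = 2*log(3)/3, nous trouvons j = -9/2.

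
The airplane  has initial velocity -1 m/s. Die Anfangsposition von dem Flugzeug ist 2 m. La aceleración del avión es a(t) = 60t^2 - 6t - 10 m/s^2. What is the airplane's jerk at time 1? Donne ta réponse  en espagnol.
Debemos derivar nuestra ecuación de la aceleración a(t) = 60·t^2 - 6·t - 10 1 vez. Derivando la aceleración, obtenemos la sacudida: j(t) = 120·t - 6. De la ecuación de la sacudida j(t) = 120·t - 6, sustituimos t = 1 para obtener j = 114.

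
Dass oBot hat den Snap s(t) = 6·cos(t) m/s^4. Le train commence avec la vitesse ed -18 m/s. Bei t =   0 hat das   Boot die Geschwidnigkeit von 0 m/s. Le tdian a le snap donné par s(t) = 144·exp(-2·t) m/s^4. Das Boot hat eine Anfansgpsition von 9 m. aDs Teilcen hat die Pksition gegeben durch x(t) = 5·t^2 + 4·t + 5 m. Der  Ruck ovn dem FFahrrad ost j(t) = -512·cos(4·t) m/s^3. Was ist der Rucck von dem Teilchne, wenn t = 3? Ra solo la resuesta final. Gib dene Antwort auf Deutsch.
j(3) = 0.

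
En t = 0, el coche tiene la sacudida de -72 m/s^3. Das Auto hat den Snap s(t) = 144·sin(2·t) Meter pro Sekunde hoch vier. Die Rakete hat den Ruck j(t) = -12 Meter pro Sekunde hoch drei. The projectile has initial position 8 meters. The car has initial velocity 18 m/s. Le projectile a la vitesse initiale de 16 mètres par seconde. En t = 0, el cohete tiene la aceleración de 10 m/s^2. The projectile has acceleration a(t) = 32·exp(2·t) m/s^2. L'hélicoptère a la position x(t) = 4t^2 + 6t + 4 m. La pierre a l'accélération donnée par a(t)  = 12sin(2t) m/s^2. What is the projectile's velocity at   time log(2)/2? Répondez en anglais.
To find the answer, we compute 1 integral of a(t) = 32·exp(2·t). Taking ∫a(t)dt and applying v(0) = 16, we find v(t) = 16·exp(2·t). We have velocity v(t) = 16·exp(2·t). Substituting t = log(2)/2: v(log(2)/2) = 32.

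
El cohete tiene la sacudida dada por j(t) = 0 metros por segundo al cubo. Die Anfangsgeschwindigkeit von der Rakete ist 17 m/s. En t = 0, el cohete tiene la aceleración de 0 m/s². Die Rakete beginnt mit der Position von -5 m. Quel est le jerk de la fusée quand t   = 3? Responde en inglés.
From the given jerk equation j(t) = 0, we substitute t = 3 to get j = 0.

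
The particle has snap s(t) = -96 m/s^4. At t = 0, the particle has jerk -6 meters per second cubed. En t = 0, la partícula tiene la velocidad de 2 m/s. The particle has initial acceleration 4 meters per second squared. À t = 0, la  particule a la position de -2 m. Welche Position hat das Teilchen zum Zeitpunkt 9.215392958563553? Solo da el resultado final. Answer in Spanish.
x(9.215392958563553) = -29444.3066505110.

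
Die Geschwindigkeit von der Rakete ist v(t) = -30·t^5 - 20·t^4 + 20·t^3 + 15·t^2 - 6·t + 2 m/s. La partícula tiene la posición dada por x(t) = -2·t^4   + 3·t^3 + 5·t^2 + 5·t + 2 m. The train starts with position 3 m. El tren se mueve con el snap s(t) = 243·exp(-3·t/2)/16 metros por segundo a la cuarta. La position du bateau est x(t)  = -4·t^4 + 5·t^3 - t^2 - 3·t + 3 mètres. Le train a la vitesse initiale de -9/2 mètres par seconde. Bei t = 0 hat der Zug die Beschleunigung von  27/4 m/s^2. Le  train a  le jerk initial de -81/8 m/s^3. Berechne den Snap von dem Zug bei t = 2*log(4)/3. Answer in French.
En utilisant s(t) = 243·exp(-3·t/2)/16 et en substituant t = 2*log(4)/3, nous trouvons s = 243/64.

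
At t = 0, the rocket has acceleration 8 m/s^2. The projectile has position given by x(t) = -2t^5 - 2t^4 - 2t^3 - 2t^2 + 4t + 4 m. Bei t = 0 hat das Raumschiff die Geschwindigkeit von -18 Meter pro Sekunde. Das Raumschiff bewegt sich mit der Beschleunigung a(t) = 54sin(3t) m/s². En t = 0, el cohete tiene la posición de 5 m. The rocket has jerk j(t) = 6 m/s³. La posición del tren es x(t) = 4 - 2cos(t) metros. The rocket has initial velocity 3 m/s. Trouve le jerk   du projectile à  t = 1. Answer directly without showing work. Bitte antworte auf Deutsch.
Die Antwort ist -180.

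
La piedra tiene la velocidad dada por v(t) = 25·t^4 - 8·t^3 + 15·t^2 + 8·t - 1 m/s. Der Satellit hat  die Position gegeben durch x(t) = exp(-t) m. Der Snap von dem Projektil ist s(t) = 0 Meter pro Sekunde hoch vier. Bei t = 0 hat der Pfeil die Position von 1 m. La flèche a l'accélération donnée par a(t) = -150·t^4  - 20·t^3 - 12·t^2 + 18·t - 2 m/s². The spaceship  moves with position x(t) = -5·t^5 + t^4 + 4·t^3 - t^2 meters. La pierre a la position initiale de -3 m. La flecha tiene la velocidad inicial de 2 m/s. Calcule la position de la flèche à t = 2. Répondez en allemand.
Ausgehend von der Beschleunigung a(t) = -150·t^4 - 20·t^3 - 12·t^2 + 18·t - 2, nehmen wir 2 Integrale. Das Integral von der Beschleunigung ist die Geschwindigkeit. Mit v(0) = 2 erhalten wir v(t) = -30·t^5 - 5·t^4 - 4·t^3 + 9·t^2 - 2·t + 2. Das Integral von der Geschwindigkeit, mit x(0) = 1, ergibt die Position: x(t) = -5·t^6 - t^5 - t^4 + 3·t^3 - t^2 + 2·t + 1. Wir haben die Position x(t) = -5·t^6 - t^5 - t^4 + 3·t^3 - t^2 + 2·t + 1. Durch Einsetzen von t = 2: x(2) = -343.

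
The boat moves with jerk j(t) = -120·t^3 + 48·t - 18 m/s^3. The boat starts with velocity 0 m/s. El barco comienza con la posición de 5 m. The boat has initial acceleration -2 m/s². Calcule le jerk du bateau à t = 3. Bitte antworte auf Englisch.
From the given jerk equation j(t) = -120·t^3 + 48·t - 18, we substitute t = 3 to get j = -3114.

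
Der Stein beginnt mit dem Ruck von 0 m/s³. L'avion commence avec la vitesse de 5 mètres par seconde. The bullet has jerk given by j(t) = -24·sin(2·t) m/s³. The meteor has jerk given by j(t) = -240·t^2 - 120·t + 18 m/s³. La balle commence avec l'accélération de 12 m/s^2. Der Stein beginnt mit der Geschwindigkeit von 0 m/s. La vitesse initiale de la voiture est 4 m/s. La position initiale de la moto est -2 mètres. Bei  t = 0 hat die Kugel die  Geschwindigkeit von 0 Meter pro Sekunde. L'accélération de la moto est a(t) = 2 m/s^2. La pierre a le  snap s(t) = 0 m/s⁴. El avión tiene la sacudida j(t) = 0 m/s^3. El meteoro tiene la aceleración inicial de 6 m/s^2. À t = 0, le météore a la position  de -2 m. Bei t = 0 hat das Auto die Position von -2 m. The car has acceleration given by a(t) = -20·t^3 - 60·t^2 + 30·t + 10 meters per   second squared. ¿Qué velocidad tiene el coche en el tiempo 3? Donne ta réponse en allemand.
Ausgehend von der Beschleunigung a(t) = -20·t^3 - 60·t^2 + 30·t + 10, nehmen wir 1 Stammfunktion. Mit ∫a(t)dt und Anwendung von v(0) = 4, finden wir v(t) = -5·t^4 - 20·t^3 + 15·t^2 + 10·t + 4. Mit v(t) = -5·t^4 - 20·t^3 + 15·t^2 + 10·t + 4 und Einsetzen von t = 3, finden wir v = -776.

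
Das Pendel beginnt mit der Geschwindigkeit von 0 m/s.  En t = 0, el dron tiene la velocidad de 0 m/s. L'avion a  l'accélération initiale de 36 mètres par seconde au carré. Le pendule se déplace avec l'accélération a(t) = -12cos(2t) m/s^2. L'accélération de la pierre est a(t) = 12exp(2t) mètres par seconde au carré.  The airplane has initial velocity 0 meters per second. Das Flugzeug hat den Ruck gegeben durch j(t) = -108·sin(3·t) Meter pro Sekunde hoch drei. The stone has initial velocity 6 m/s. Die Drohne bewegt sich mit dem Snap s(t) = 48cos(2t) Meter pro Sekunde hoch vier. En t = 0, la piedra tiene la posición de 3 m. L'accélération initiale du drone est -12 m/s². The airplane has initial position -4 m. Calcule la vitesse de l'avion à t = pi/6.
Nous devons trouver l'intégrale de notre équation du jerk j(t) = -108·sin(3·t) 2 fois. La primitive du jerk est l'accélération. En utilisant a(0) = 36, nous obtenons a(t) = 36·cos(3·t). En prenant ∫a(t)dt et en appliquant v(0) = 0, nous trouvons v(t) = 12·sin(3·t). De l'équation de la vitesse v(t) = 12·sin(3·t), nous substituons t = pi/6 pour obtenir v = 12.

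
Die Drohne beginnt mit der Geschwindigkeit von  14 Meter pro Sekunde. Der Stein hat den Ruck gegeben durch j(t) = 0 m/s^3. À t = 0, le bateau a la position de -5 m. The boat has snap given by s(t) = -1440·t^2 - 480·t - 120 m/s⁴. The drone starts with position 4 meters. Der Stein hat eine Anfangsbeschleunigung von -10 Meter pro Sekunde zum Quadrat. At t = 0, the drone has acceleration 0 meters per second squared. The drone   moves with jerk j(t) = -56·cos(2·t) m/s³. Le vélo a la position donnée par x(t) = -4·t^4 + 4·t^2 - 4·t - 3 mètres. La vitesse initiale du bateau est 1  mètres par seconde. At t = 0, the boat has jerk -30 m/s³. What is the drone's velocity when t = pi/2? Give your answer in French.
Nous devons trouver l'intégrale de notre équation du jerk j(t) = -56·cos(2·t) 2 fois. En prenant ∫j(t)dt et en appliquant a(0) = 0, nous trouvons a(t) = -28·sin(2·t). La primitive de l'accélération est la vitesse. En utilisant v(0) = 14, nous obtenons v(t) = 14·cos(2·t). Nous avons la vitesse v(t) = 14·cos(2·t). En substituant t = pi/2: v(pi/2) = -14.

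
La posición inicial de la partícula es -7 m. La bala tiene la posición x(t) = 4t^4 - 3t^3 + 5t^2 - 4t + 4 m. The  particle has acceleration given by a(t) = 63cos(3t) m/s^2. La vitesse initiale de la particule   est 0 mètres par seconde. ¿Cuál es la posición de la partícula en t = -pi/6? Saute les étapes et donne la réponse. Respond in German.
Die Antwort ist 0.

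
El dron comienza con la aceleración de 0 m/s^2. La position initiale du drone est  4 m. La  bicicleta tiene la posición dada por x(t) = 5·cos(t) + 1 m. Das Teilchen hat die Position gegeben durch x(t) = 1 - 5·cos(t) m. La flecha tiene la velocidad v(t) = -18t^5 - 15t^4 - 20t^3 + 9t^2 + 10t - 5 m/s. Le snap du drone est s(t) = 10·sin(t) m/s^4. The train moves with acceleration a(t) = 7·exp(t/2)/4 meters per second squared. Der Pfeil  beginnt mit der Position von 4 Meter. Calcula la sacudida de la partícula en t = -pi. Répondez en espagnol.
Debemos derivar nuestra ecuación de la posición x(t) = 1 - 5·cos(t) 3 veces. Derivando la posición, obtenemos la velocidad: v(t) = 5·sin(t). Tomando d/dt de v(t), encontramos a(t) = 5·cos(t). Derivando la aceleración, obtenemos la sacudida: j(t) = -5·sin(t). Tenemos la sacudida j(t) = -5·sin(t). Sustituyendo t = -pi: j(-pi) = 0.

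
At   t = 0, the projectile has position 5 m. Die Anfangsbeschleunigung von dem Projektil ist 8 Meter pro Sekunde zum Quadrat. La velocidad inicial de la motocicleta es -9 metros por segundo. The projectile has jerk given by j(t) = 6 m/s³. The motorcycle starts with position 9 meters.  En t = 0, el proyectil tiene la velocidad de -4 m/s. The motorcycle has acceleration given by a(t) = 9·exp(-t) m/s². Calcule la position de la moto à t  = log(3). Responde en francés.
Pour résoudre ceci, nous devons prendre 2 primitives de notre équation de l'accélération a(t) = 9·exp(-t). En prenant ∫a(t)dt et en appliquant v(0) = -9, nous trouvons v(t) = -9·exp(-t). L'intégrale de la vitesse est la position. En utilisant x(0) = 9, nous obtenons x(t) = 9·exp(-t). De l'équation de la position x(t) = 9·exp(-t), nous substituons t = log(3) pour obtenir x = 3.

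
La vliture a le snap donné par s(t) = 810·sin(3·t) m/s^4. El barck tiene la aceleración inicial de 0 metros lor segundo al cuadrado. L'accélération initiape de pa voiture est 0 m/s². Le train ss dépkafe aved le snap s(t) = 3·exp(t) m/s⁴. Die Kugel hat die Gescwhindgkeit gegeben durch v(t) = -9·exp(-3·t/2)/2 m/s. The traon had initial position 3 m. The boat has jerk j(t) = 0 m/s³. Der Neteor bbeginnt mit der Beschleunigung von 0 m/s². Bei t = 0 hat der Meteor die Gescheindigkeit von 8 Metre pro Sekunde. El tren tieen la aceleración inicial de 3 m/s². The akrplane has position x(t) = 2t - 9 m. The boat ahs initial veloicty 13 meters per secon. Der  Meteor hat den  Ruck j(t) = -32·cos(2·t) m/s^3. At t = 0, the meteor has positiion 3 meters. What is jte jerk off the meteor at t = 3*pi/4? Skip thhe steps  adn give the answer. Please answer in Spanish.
En t = 3*pi/4, j = 0.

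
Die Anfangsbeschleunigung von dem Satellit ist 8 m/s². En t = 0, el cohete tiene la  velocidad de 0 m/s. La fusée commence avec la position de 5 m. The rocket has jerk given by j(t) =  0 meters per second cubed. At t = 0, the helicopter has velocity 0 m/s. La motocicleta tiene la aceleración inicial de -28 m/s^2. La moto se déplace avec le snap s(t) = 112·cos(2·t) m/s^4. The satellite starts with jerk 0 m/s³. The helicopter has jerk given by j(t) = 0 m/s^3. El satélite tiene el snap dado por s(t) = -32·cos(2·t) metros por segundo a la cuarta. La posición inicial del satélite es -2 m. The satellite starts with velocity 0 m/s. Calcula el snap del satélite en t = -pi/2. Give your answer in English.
We have snap s(t) = -32·cos(2·t). Substituting t = -pi/2: s(-pi/2) = 32.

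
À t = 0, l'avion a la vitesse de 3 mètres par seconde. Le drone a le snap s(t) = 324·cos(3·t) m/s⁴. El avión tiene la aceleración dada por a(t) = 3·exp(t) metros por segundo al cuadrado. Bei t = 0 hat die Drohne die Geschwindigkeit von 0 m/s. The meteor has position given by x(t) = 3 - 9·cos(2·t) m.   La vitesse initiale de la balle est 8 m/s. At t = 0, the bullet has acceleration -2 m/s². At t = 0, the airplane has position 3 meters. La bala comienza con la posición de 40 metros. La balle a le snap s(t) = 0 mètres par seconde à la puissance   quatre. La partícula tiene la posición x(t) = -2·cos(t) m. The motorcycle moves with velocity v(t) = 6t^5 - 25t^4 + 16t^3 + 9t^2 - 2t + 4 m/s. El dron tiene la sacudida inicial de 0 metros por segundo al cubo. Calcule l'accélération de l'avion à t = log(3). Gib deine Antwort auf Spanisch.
De la ecuación de la aceleración a(t) = 3·exp(t), sustituimos t = log(3) para obtener a = 9.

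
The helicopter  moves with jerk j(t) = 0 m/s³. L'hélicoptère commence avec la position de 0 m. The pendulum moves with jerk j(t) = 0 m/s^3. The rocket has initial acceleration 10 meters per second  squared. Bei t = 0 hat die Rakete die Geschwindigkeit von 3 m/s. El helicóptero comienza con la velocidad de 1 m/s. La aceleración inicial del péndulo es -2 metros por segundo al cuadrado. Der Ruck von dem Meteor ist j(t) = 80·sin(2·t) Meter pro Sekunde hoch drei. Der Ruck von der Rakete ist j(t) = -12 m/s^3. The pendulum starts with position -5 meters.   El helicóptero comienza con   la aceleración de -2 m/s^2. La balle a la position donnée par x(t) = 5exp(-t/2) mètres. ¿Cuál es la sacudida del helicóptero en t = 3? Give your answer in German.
Wir haben den Ruck j(t) = 0. Durch Einsetzen von t = 3: j(3) = 0.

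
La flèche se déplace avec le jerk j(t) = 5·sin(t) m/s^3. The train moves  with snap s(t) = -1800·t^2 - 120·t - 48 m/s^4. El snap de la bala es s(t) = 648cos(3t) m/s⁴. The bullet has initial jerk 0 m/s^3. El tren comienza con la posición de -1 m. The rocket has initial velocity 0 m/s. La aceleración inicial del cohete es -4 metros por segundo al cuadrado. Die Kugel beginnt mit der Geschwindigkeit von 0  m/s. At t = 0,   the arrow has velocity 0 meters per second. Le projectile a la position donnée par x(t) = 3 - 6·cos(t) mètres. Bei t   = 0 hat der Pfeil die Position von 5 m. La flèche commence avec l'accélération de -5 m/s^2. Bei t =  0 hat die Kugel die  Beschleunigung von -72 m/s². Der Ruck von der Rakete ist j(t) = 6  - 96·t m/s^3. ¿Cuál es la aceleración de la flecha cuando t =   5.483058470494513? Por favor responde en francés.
Nous devons intégrer notre équation du jerk j(t) = 5·sin(t) 1 fois. En intégrant le jerk et en utilisant la condition initiale a(0) = -5, nous obtenons a(t) = -5·cos(t). Nous avons l'accélération a(t) = -5·cos(t). En substituant t = 5.483058470494513: a(5.483058470494513) = -3.48307858337336.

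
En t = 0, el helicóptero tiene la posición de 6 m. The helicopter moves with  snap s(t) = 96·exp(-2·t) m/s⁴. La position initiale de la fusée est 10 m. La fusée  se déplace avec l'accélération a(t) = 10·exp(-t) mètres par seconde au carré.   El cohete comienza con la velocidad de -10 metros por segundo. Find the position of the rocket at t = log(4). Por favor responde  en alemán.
Ausgehend von der Beschleunigung a(t) = 10·exp(-t), nehmen wir 2 Stammfunktionen. Das Integral von der Beschleunigung ist die Geschwindigkeit. Mit v(0) = -10 erhalten wir v(t) = -10·exp(-t). Mit ∫v(t)dt und Anwendung von x(0) = 10, finden wir x(t) = 10·exp(-t). Aus der Gleichung für die Position x(t) = 10·exp(-t), setzen wir t = log(4) ein und erhalten x = 5/2.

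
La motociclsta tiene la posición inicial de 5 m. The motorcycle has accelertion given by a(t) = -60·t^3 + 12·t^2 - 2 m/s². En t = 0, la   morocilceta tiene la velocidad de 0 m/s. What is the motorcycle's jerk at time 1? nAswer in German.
Ausgehend von der Beschleunigung a(t) = -60·t^3 + 12·t^2 - 2, nehmen wir 1 Ableitung. Durch Ableiten von der Beschleunigung erhalten wir den Ruck: j(t) = -180·t^2 + 24·t. Wir haben den Ruck j(t) = -180·t^2 + 24·t. Durch Einsetzen von t = 1: j(1) = -156.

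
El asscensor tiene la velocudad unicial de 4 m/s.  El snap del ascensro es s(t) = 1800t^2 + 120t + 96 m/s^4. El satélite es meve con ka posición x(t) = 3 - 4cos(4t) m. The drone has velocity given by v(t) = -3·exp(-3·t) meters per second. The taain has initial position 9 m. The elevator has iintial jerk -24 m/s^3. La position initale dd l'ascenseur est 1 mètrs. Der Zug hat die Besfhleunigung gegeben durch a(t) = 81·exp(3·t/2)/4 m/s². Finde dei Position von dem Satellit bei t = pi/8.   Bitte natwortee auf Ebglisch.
From the given position equation x(t) = 3 - 4·cos(4·t), we substitute t = pi/8 to get x = 3.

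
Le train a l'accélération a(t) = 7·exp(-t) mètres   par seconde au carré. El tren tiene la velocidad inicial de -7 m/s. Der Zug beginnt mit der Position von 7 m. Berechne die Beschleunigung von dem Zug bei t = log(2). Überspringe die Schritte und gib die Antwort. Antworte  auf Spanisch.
a(log(2)) = 7/2.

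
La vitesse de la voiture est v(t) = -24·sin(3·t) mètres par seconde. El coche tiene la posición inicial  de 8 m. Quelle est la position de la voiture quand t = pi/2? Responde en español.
Partiendo de la velocidad v(t) = -24·sin(3·t), tomamos 1 antiderivada. Tomando ∫v(t)dt y aplicando x(0) = 8, encontramos x(t) = 8·cos(3·t). Tenemos la posición x(t) = 8·cos(3·t). Sustituyendo t = pi/2: x(pi/2) = 0.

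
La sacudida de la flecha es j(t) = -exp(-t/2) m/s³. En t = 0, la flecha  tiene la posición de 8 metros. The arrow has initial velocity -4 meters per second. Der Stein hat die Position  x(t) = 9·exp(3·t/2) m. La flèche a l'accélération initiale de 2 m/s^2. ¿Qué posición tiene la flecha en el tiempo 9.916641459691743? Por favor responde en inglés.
To find the answer, we compute 3 integrals of j(t) = -exp(-t/2). Integrating jerk and using the initial condition a(0) = 2, we get a(t) = 2·exp(-t/2). The integral of acceleration, with v(0) = -4, gives velocity: v(t) = -4·exp(-t/2). Integrating velocity and using the initial condition x(0) = 8, we get x(t) = 8·exp(-t/2). We have position x(t) = 8·exp(-t/2). Substituting t = 9.916641459691743: x(9.916641459691743) = 0.0561977146125740.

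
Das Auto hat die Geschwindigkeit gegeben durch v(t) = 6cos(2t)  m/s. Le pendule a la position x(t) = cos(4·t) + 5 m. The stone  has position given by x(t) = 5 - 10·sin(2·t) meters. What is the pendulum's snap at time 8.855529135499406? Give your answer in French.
Nous devons dériver notre équation de la position x(t) = cos(4·t) + 5 4 fois. La dérivée de la position donne la vitesse: v(t) = -4·sin(4·t). En prenant d/dt de v(t), nous trouvons a(t) = -16·cos(4·t). La dérivée de l'accélération donne le jerk: j(t) = 64·sin(4·t). La dérivée du jerk donne le snap: s(t) = 256·cos(4·t). Nous avons le snap s(t) = 256·cos(4·t). En substituant t = 8.855529135499406: s(8.855529135499406) = -166.130308146058.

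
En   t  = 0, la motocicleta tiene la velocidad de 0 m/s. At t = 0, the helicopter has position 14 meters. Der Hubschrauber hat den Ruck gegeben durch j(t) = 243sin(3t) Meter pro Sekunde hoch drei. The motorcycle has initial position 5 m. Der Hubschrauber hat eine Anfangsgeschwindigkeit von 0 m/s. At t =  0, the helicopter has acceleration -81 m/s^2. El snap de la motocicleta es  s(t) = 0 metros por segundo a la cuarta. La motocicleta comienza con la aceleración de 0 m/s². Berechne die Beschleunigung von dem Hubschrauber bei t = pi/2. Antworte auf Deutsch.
Wir müssen unsere Gleichung für den Ruck j(t) = 243·sin(3·t) 1-mal integrieren. Durch Integration von dem Ruck und Verwendung der Anfangsbedingung a(0) = -81, erhalten wir a(t) = -81·cos(3·t). Mit a(t) = -81·cos(3·t) und Einsetzen von t = pi/2, finden wir a = 0.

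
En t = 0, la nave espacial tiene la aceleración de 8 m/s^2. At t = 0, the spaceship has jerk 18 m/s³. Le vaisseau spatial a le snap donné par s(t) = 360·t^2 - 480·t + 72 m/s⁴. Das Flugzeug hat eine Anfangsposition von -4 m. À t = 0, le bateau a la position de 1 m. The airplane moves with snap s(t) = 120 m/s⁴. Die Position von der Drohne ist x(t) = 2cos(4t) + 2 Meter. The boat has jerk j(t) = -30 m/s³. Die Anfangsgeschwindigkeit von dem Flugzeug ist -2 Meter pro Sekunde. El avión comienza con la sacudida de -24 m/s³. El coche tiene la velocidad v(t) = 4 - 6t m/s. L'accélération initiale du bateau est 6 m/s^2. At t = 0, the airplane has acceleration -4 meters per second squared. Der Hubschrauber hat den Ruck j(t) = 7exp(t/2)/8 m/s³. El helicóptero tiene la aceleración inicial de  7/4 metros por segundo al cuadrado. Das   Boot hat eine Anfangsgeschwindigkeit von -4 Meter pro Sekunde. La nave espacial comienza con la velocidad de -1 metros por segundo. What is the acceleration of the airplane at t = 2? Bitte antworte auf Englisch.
We must find the integral of our snap equation s(t) = 120 2 times. Taking ∫s(t)dt and applying j(0) = -24, we find j(t) = 120·t - 24. Finding the antiderivative of j(t) and using a(0) = -4: a(t) = 60·t^2 - 24·t - 4. Using a(t) = 60·t^2 - 24·t - 4 and substituting t = 2, we find a = 188.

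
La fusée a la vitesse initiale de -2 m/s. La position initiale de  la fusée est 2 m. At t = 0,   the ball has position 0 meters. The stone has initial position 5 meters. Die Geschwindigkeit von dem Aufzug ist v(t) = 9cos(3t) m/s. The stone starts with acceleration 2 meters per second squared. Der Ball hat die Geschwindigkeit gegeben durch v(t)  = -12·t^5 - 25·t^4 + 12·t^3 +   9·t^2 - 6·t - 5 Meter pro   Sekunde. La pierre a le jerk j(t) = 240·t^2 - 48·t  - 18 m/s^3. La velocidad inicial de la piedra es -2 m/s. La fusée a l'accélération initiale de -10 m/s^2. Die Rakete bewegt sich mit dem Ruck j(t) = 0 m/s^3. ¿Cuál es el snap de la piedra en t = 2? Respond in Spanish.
Partiendo de la sacudida j(t) = 240·t^2 - 48·t - 18, tomamos 1 derivada. Tomando d/dt de j(t), encontramos s(t) = 480·t - 48. Usando s(t) = 480·t - 48 y sustituyendo t = 2, encontramos s = 912.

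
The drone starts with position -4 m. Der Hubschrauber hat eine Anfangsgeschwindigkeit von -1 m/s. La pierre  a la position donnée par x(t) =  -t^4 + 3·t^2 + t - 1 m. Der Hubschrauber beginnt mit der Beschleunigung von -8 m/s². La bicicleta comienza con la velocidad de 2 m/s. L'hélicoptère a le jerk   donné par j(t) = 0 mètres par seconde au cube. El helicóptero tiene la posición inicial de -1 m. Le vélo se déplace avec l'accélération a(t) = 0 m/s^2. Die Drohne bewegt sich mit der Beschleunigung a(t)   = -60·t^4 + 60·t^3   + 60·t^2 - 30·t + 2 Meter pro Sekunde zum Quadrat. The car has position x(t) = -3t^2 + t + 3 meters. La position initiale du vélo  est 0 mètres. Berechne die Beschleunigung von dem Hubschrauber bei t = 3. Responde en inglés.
To find the answer, we compute 1 antiderivative of j(t) = 0. The antiderivative of jerk is acceleration. Using a(0) = -8, we get a(t) = -8. Using a(t) = -8 and substituting t = 3, we find a = -8.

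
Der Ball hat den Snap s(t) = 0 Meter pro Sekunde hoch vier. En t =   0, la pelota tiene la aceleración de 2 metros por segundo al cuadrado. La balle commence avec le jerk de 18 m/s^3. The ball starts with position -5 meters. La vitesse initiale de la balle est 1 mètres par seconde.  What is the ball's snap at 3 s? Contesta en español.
Usando s(t) = 0 y sustituyendo t = 3, encontramos s = 0.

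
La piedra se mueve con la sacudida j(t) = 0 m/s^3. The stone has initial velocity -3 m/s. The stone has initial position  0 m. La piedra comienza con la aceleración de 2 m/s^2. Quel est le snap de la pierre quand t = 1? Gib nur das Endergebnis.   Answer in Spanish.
En t = 1, s = 0.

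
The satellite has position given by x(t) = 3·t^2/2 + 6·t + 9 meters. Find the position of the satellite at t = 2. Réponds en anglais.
From the given position equation x(t) = 3·t^2/2 + 6·t + 9, we substitute t = 2 to get x = 27.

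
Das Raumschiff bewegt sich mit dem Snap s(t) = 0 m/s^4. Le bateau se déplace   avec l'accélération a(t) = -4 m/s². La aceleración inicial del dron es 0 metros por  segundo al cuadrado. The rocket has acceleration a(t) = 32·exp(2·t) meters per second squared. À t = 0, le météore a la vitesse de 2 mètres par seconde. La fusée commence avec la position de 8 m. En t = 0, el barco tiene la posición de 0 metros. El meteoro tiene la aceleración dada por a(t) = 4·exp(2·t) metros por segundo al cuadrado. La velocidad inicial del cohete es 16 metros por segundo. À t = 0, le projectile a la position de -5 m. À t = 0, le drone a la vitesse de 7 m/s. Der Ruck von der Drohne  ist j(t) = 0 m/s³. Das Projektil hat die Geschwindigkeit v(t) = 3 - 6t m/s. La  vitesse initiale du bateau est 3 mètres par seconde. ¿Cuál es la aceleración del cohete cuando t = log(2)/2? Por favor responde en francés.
En utilisant a(t) = 32·exp(2·t) et en substituant t = log(2)/2, nous trouvons a = 64.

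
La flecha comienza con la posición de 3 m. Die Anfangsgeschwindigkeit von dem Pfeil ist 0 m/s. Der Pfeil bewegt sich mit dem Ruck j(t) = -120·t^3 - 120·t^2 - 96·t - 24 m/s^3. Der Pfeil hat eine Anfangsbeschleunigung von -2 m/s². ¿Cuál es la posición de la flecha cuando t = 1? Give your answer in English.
Starting from jerk j(t) = -120·t^3 - 120·t^2 - 96·t - 24, we take 3 antiderivatives. Taking ∫j(t)dt and applying a(0) = -2, we find a(t) = -30·t^4 - 40·t^3 - 48·t^2 - 24·t - 2. Finding the integral of a(t) and using v(0) = 0: v(t) = 2·t·(-3·t^4 - 5·t^3 - 8·t^2 - 6·t - 1). Integrating velocity and using the initial condition x(0) = 3, we get x(t) = -t^6 - 2·t^5 - 4·t^4 - 4·t^3 - t^2 + 3. We have position x(t) = -t^6 - 2·t^5 - 4·t^4 - 4·t^3 - t^2 + 3. Substituting t = 1: x(1) = -9.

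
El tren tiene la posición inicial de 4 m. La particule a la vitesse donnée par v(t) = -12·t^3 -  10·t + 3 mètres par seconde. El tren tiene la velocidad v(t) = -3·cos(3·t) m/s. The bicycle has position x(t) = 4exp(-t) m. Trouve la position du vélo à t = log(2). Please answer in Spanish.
De la ecuación de la posición x(t) = 4·exp(-t), sustituimos t = log(2) para obtener x = 2.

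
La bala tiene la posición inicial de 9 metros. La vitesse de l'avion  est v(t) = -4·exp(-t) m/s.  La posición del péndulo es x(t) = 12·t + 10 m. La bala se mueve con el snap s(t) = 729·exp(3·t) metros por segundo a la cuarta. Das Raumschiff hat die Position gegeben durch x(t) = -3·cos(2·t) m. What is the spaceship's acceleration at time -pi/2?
We must differentiate our position equation x(t) = -3·cos(2·t) 2 times. Differentiating position, we get velocity: v(t) = 6·sin(2·t). The derivative of velocity gives acceleration: a(t) = 12·cos(2·t). From the given acceleration equation a(t) = 12·cos(2·t), we substitute t = -pi/2 to get a = -12.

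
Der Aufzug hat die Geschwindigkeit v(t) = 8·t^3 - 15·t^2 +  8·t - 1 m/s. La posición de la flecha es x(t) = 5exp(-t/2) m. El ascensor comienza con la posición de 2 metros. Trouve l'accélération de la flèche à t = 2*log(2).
En partant de la position x(t) = 5·exp(-t/2), nous prenons 2 dérivées. La dérivée de la position donne la vitesse: v(t) = -5·exp(-t/2)/2. En dérivant la vitesse, nous obtenons l'accélération: a(t) = 5·exp(-t/2)/4. De l'équation de l'accélération a(t) = 5·exp(-t/2)/4, nous substituons t = 2*log(2) pour obtenir a = 5/8.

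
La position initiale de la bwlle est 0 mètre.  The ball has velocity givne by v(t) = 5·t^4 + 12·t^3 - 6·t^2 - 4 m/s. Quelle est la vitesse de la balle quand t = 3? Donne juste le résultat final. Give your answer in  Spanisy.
En t = 3, v = 671.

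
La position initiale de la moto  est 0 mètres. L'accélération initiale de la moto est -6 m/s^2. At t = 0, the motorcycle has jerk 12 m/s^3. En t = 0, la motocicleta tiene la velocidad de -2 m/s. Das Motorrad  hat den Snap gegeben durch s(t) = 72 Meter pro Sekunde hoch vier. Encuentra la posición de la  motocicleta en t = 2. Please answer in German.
Wir müssen die Stammfunktion unserer Gleichung für den Snap s(t) = 72 4-mal finden. Die Stammfunktion von dem Snap ist der Ruck. Mit j(0) = 12 erhalten wir j(t) = 72·t + 12. Durch Integration von dem Ruck und Verwendung der Anfangsbedingung a(0) = -6, erhalten wir a(t) = 36·t^2 + 12·t - 6. Mit ∫a(t)dt und Anwendung von v(0) = -2, finden wir v(t) = 12·t^3 + 6·t^2 - 6·t - 2. Durch Integration von der Geschwindigkeit und Verwendung der Anfangsbedingung x(0) = 0, erhalten wir x(t) = 3·t^4 + 2·t^3 - 3·t^2 - 2·t. Aus der Gleichung für die Position x(t) = 3·t^4 + 2·t^3 - 3·t^2 - 2·t, setzen wir t = 2 ein und erhalten x = 48.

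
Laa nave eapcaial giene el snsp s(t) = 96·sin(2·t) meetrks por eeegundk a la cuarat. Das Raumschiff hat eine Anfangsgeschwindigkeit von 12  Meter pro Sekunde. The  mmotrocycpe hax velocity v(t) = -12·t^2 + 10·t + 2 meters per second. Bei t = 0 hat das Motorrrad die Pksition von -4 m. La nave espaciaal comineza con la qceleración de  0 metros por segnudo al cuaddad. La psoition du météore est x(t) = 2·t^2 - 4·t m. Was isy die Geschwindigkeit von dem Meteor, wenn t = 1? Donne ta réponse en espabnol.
Debemos derivar nuestra ecuación de la posición x(t) = 2·t^2 - 4·t 1 vez. Tomando d/dt de x(t), encontramos v(t) = 4·t - 4. Tenemos la velocidad v(t) = 4·t - 4. Sustituyendo t = 1: v(1) = 0.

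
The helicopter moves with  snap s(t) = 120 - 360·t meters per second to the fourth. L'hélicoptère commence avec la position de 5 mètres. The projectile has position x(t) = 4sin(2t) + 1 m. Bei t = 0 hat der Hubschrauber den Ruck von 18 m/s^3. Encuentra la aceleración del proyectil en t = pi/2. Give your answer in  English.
We must differentiate our position equation x(t) = 4·sin(2·t) + 1 2 times. The derivative of position gives velocity: v(t) = 8·cos(2·t). Taking d/dt of v(t), we find a(t) = -16·sin(2·t). We have acceleration a(t) = -16·sin(2·t). Substituting t = pi/2: a(pi/2) = 0.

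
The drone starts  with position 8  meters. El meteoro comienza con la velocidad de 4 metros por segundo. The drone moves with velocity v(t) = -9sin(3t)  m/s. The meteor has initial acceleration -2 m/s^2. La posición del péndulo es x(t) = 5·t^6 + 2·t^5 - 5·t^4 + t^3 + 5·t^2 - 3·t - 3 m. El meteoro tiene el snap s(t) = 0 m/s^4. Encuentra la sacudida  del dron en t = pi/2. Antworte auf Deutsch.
Wir müssen unsere Gleichung für die Geschwindigkeit v(t) = -9·sin(3·t) 2-mal ableiten. Mit d/dt von v(t) finden wir a(t) = -27·cos(3·t). Die Ableitung von der Beschleunigung ergibt den Ruck: j(t) = 81·sin(3·t). Wir haben den Ruck j(t) = 81·sin(3·t). Durch Einsetzen von t = pi/2: j(pi/2) = -81.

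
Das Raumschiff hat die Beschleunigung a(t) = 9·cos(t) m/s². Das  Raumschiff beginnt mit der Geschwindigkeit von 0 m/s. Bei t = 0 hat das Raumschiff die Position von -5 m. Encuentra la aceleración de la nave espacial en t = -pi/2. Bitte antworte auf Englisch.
From the given acceleration equation a(t) = 9·cos(t), we substitute t = -pi/2 to get a = 0.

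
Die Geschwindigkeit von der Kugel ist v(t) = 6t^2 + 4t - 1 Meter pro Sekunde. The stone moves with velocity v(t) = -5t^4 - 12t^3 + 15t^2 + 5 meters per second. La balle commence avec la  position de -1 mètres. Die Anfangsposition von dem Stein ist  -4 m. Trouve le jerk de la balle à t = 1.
En partant de la vitesse v(t) = 6·t^2 + 4·t - 1, nous prenons 2 dérivées. La dérivée de la vitesse donne l'accélération: a(t) = 12·t + 4. En prenant d/dt de a(t), nous trouvons j(t) = 12. Nous avons le jerk j(t) = 12. En substituant t = 1: j(1) = 12.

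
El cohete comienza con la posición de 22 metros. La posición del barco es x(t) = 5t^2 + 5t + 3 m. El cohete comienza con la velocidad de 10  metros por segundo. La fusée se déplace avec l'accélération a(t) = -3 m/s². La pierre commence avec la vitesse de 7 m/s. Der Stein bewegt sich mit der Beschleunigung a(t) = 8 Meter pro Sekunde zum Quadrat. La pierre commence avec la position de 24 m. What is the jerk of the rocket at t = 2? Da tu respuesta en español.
Para resolver esto, necesitamos tomar 1 derivada de nuestra ecuación de la aceleración a(t) = -3. Tomando d/dt de a(t), encontramos j(t) = 0. Tenemos la sacudida j(t) = 0. Sustituyendo t = 2: j(2) = 0.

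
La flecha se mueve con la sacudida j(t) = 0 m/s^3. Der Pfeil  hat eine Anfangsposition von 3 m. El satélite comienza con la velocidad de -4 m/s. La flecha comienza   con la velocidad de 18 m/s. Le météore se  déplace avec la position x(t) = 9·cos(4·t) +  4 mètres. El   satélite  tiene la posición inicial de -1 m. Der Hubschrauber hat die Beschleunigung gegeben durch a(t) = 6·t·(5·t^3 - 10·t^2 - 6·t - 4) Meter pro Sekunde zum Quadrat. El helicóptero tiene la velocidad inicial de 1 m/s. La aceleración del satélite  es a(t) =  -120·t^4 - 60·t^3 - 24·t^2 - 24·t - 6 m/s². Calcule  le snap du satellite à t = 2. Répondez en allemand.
Um dies zu lösen, müssen wir 2 Ableitungen unserer Gleichung für die Beschleunigung a(t) = -120·t^4 - 60·t^3 - 24·t^2 - 24·t - 6 nehmen. Durch Ableiten von der Beschleunigung erhalten wir den Ruck: j(t) = -480·t^3 - 180·t^2 - 48·t - 24. Durch Ableiten von dem Ruck erhalten wir den Snap: s(t) = -1440·t^2 - 360·t - 48. Wir haben den Snap s(t) = -1440·t^2 - 360·t - 48. Durch Einsetzen von t = 2: s(2) = -6528.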